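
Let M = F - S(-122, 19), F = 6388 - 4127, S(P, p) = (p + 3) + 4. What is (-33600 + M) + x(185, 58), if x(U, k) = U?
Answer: -31180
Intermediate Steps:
S(P, p) = 7 + p (S(P, p) = (3 + p) + 4 = 7 + p)
F = 2261
M = 2235 (M = 2261 - (7 + 19) = 2261 - 1*26 = 2261 - 26 = 2235)
(-33600 + M) + x(185, 58) = (-33600 + 2235) + 185 = -31365 + 185 = -31180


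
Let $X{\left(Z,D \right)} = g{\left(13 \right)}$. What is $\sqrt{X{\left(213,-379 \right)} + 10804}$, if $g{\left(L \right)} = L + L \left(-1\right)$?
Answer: $2 \sqrt{2701} \approx 103.94$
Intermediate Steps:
$g{\left(L \right)} = 0$ ($g{\left(L \right)} = L - L = 0$)
$X{\left(Z,D \right)} = 0$
$\sqrt{X{\left(213,-379 \right)} + 10804} = \sqrt{0 + 10804} = \sqrt{10804} = 2 \sqrt{2701}$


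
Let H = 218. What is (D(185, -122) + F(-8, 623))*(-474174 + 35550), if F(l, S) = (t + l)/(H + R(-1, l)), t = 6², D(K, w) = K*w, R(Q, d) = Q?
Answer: 306890299584/31 ≈ 9.8997e+9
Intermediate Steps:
t = 36
F(l, S) = 36/217 + l/217 (F(l, S) = (36 + l)/(218 - 1) = (36 + l)/217 = (36 + l)*(1/217) = 36/217 + l/217)
(D(185, -122) + F(-8, 623))*(-474174 + 35550) = (185*(-122) + (36/217 + (1/217)*(-8)))*(-474174 + 35550) = (-22570 + (36/217 - 8/217))*(-438624) = (-22570 + 4/31)*(-438624) = -699666/31*(-438624) = 306890299584/31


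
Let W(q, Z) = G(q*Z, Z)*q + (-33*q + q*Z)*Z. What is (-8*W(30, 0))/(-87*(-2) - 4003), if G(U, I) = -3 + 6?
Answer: 720/3829 ≈ 0.18804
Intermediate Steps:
G(U, I) = 3
W(q, Z) = 3*q + Z*(-33*q + Z*q) (W(q, Z) = 3*q + (-33*q + q*Z)*Z = 3*q + (-33*q + Z*q)*Z = 3*q + Z*(-33*q + Z*q))
(-8*W(30, 0))/(-87*(-2) - 4003) = (-240*(3 + 0² - 33*0))/(-87*(-2) - 4003) = (-240*(3 + 0 + 0))/(174 - 4003) = -240*3/(-3829) = -8*90*(-1/3829) = -720*(-1/3829) = 720/3829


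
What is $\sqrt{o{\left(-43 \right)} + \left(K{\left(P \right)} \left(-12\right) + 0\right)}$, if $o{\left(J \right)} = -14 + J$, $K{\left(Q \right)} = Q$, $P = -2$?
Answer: $i \sqrt{33} \approx 5.7446 i$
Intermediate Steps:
$\sqrt{o{\left(-43 \right)} + \left(K{\left(P \right)} \left(-12\right) + 0\right)} = \sqrt{\left(-14 - 43\right) + \left(\left(-2\right) \left(-12\right) + 0\right)} = \sqrt{-57 + \left(24 + 0\right)} = \sqrt{-57 + 24} = \sqrt{-33} = i \sqrt{33}$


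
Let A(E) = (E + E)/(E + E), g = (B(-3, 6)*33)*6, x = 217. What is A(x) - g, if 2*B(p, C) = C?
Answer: -593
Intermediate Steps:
B(p, C) = C/2
g = 594 (g = (((1/2)*6)*33)*6 = (3*33)*6 = 99*6 = 594)
A(E) = 1 (A(E) = (2*E)/((2*E)) = (2*E)*(1/(2*E)) = 1)
A(x) - g = 1 - 1*594 = 1 - 594 = -593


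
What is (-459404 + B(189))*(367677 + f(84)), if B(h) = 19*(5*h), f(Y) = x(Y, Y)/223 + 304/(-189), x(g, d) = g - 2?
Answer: -6840883626396025/42147 ≈ -1.6231e+11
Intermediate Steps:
x(g, d) = -2 + g
f(Y) = -68170/42147 + Y/223 (f(Y) = (-2 + Y)/223 + 304/(-189) = (-2 + Y)*(1/223) + 304*(-1/189) = (-2/223 + Y/223) - 304/189 = -68170/42147 + Y/223)
B(h) = 95*h
(-459404 + B(189))*(367677 + f(84)) = (-459404 + 95*189)*(367677 + (-68170/42147 + (1/223)*84)) = (-459404 + 17955)*(367677 + (-68170/42147 + 84/223)) = -441449*(367677 - 52294/42147) = -441449*15496430225/42147 = -6840883626396025/42147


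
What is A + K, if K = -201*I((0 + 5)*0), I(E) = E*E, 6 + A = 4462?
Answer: 4456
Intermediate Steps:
A = 4456 (A = -6 + 4462 = 4456)
I(E) = E**2
K = 0 (K = -201*((0 + 5)*0)**2 = -201*(5*0)**2 = -201*0**2 = -201*0 = 0)
A + K = 4456 + 0 = 4456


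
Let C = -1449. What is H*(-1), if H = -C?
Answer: -1449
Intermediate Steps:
H = 1449 (H = -1*(-1449) = 1449)
H*(-1) = 1449*(-1) = -1449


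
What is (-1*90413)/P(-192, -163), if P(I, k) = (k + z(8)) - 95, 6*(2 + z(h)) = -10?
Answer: 271239/785 ≈ 345.53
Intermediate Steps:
z(h) = -11/3 (z(h) = -2 + (⅙)*(-10) = -2 - 5/3 = -11/3)
P(I, k) = -296/3 + k (P(I, k) = (k - 11/3) - 95 = (-11/3 + k) - 95 = -296/3 + k)
(-1*90413)/P(-192, -163) = (-1*90413)/(-296/3 - 163) = -90413/(-785/3) = -90413*(-3/785) = 271239/785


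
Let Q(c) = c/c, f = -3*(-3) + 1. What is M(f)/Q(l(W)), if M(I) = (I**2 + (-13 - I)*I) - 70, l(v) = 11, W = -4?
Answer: -200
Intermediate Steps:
f = 10 (f = 9 + 1 = 10)
M(I) = -70 + I**2 + I*(-13 - I) (M(I) = (I**2 + I*(-13 - I)) - 70 = -70 + I**2 + I*(-13 - I))
Q(c) = 1
M(f)/Q(l(W)) = (-70 - 13*10)/1 = (-70 - 130)*1 = -200*1 = -200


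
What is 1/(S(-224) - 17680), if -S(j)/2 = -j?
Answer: -1/18128 ≈ -5.5163e-5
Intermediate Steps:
S(j) = 2*j (S(j) = -(-2)*j = 2*j)
1/(S(-224) - 17680) = 1/(2*(-224) - 17680) = 1/(-448 - 17680) = 1/(-18128) = -1/18128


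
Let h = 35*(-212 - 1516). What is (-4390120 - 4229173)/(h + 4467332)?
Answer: -8619293/4406852 ≈ -1.9559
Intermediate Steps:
h = -60480 (h = 35*(-1728) = -60480)
(-4390120 - 4229173)/(h + 4467332) = (-4390120 - 4229173)/(-60480 + 4467332) = -8619293/4406852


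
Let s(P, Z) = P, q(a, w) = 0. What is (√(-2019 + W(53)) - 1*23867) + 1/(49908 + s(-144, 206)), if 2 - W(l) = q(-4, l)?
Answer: -1187717387/49764 + I*√2017 ≈ -23867.0 + 44.911*I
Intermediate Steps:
W(l) = 2 (W(l) = 2 - 1*0 = 2 + 0 = 2)
(√(-2019 + W(53)) - 1*23867) + 1/(49908 + s(-144, 206)) = (√(-2019 + 2) - 1*23867) + 1/(49908 - 144) = (√(-2017) - 23867) + 1/49764 = (I*√2017 - 23867) + 1/49764 = (-23867 + I*√2017) + 1/49764 = -1187717387/49764 + I*√2017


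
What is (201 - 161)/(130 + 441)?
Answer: 40/571 ≈ 0.070053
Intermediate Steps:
(201 - 161)/(130 + 441) = 40/571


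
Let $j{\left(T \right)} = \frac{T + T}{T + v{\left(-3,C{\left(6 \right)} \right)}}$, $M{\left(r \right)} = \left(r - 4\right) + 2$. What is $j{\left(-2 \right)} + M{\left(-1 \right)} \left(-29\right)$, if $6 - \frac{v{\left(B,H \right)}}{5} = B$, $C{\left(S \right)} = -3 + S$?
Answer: $\frac{3737}{43} \approx 86.907$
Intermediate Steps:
$v{\left(B,H \right)} = 30 - 5 B$
$M{\left(r \right)} = -2 + r$ ($M{\left(r \right)} = \left(-4 + r\right) + 2 = -2 + r$)
$j{\left(T \right)} = \frac{2 T}{45 + T}$ ($j{\left(T \right)} = \frac{T + T}{T + \left(30 - -15\right)} = \frac{2 T}{T + \left(30 + 15\right)} = \frac{2 T}{T + 45} = \frac{2 T}{45 + T}$)
$j{\left(-2 \right)} + M{\left(-1 \right)} \left(-29\right) = 2 \left(-2\right) \frac{1}{45 - 2} + \left(-2 - 1\right) \left(-29\right) = 2 \left(-2\right) \frac{1}{43} - -87 = 2 \left(-2\right) \frac{1}{43} + 87 = - \frac{4}{43} + 87 = \frac{3737}{43}$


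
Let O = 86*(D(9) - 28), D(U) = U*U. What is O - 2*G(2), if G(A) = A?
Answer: 4554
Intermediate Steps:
D(U) = U**2
O = 4558 (O = 86*(9**2 - 28) = 86*(81 - 28) = 86*53 = 4558)
O - 2*G(2) = 4558 - 2*2 = 4558 - 4 = 4554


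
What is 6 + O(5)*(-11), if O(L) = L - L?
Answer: 6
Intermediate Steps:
O(L) = 0
6 + O(5)*(-11) = 6 + 0*(-11) = 6 + 0 = 6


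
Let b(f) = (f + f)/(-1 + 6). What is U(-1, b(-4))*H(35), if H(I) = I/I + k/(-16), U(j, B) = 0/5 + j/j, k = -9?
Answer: 25/16 ≈ 1.5625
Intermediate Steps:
b(f) = 2*f/5 (b(f) = (2*f)/5 = (2*f)*(⅕) = 2*f/5)
U(j, B) = 1 (U(j, B) = 0*(⅕) + 1 = 0 + 1 = 1)
H(I) = 25/16 (H(I) = I/I - 9/(-16) = 1 - 9*(-1/16) = 1 + 9/16 = 25/16)
U(-1, b(-4))*H(35) = 1*(25/16) = 25/16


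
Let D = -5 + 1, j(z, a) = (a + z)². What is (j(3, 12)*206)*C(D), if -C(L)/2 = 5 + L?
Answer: -92700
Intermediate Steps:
D = -4
C(L) = -10 - 2*L (C(L) = -2*(5 + L) = -10 - 2*L)
(j(3, 12)*206)*C(D) = ((12 + 3)²*206)*(-10 - 2*(-4)) = (15²*206)*(-10 + 8) = (225*206)*(-2) = 46350*(-2) = -92700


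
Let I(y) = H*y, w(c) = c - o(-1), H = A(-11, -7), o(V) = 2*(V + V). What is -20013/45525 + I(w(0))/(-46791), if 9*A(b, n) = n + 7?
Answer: -6671/15175 ≈ -0.43960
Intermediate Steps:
o(V) = 4*V (o(V) = 2*(2*V) = 4*V)
A(b, n) = 7/9 + n/9 (A(b, n) = (n + 7)/9 = (7 + n)/9 = 7/9 + n/9)
H = 0 (H = 7/9 + (1/9)*(-7) = 7/9 - 7/9 = 0)
w(c) = 4 + c (w(c) = c - 4*(-1) = c - 1*(-4) = c + 4 = 4 + c)
I(y) = 0 (I(y) = 0*y = 0)
-20013/45525 + I(w(0))/(-46791) = -20013/45525 + 0/(-46791) = -20013*1/45525 + 0*(-1/46791) = -6671/15175 + 0 = -6671/15175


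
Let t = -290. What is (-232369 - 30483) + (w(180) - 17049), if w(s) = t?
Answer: -280191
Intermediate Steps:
w(s) = -290
(-232369 - 30483) + (w(180) - 17049) = (-232369 - 30483) + (-290 - 17049) = -262852 - 17339 = -280191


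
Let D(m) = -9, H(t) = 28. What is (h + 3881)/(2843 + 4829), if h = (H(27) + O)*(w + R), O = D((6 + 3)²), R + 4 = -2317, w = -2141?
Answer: -80897/7672 ≈ -10.544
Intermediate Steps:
R = -2321 (R = -4 - 2317 = -2321)
O = -9
h = -84778 (h = (28 - 9)*(-2141 - 2321) = 19*(-4462) = -84778)
(h + 3881)/(2843 + 4829) = (-84778 + 3881)/(2843 + 4829) = -80897/7672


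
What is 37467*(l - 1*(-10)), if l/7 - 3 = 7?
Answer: 2997360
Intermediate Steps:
l = 70 (l = 21 + 7*7 = 21 + 49 = 70)
37467*(l - 1*(-10)) = 37467*(70 - 1*(-10)) = 37467*(70 + 10) = 37467*80 = 2997360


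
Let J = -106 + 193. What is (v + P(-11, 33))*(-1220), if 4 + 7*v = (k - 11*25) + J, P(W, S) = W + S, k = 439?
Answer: -489220/7 ≈ -69889.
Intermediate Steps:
J = 87
P(W, S) = S + W
v = 247/7 (v = -4/7 + ((439 - 11*25) + 87)/7 = -4/7 + ((439 - 275) + 87)/7 = -4/7 + (164 + 87)/7 = -4/7 + (⅐)*251 = -4/7 + 251/7 = 247/7 ≈ 35.286)
(v + P(-11, 33))*(-1220) = (247/7 + (33 - 11))*(-1220) = (247/7 + 22)*(-1220) = (401/7)*(-1220) = -489220/7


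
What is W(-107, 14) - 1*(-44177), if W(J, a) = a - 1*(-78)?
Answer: 44269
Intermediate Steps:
W(J, a) = 78 + a (W(J, a) = a + 78 = 78 + a)
W(-107, 14) - 1*(-44177) = (78 + 14) - 1*(-44177) = 92 + 44177 = 44269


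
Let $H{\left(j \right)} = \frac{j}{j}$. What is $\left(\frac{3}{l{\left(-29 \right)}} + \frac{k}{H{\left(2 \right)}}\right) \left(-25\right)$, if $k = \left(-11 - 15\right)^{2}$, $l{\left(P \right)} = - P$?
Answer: $- \frac{490175}{29} \approx -16903.0$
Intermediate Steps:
$H{\left(j \right)} = 1$
$k = 676$ ($k = \left(-26\right)^{2} = 676$)
$\left(\frac{3}{l{\left(-29 \right)}} + \frac{k}{H{\left(2 \right)}}\right) \left(-25\right) = \left(\frac{3}{\left(-1\right) \left(-29\right)} + \frac{676}{1}\right) \left(-25\right) = \left(\frac{3}{29} + 676 \cdot 1\right) \left(-25\right) = \left(3 \cdot \frac{1}{29} + 676\right) \left(-25\right) = \left(\frac{3}{29} + 676\right) \left(-25\right) = \frac{19607}{29} \left(-25\right) = - \frac{490175}{29}$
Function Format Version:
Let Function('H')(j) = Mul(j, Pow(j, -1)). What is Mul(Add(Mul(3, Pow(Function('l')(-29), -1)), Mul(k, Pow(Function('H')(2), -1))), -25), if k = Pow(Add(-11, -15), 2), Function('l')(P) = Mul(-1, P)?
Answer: Rational(-490175, 29) ≈ -16903.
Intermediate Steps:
Function('H')(j) = 1
k = 676 (k = Pow(-26, 2) = 676)
Mul(Add(Mul(3, Pow(Function('l')(-29), -1)), Mul(k, Pow(Function('H')(2), -1))), -25) = Mul(Add(Mul(3, Pow(Mul(-1, -29), -1)), Mul(676, Pow(1, -1))), -25) = Mul(Add(Mul(3, Pow(29, -1)), Mul(676, 1)), -25) = Mul(Add(Mul(3, Rational(1, 29)), 676), -25) = Mul(Add(Rational(3, 29), 676), -25) = Mul(Rational(19607, 29), -25) = Rational(-490175, 29)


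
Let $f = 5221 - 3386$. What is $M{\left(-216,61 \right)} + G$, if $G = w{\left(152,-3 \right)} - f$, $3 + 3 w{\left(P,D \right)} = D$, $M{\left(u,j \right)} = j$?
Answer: $-1776$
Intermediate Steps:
$w{\left(P,D \right)} = -1 + \frac{D}{3}$
$f = 1835$ ($f = 5221 - 3386 = 1835$)
$G = -1837$ ($G = \left(-1 + \frac{1}{3} \left(-3\right)\right) - 1835 = \left(-1 - 1\right) - 1835 = -2 - 1835 = -1837$)
$M{\left(-216,61 \right)} + G = 61 - 1837 = -1776$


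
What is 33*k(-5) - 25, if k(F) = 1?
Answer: 8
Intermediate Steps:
33*k(-5) - 25 = 33*1 - 25 = 33 - 25 = 8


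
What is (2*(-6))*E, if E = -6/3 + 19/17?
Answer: 180/17 ≈ 10.588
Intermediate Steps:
E = -15/17 (E = -6*1/3 + 19*(1/17) = -2 + 19/17 = -15/17 ≈ -0.88235)
(2*(-6))*E = (2*(-6))*(-15/17) = -12*(-15/17) = 180/17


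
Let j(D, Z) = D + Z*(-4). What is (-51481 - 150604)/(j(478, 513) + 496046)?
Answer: -202085/494472 ≈ -0.40869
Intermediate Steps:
j(D, Z) = D - 4*Z
(-51481 - 150604)/(j(478, 513) + 496046) = (-51481 - 150604)/((478 - 4*513) + 496046) = -202085/((478 - 2052) + 496046) = -202085/(-1574 + 496046) = -202085/494472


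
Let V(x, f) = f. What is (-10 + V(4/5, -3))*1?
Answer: -13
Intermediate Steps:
(-10 + V(4/5, -3))*1 = (-10 - 3)*1 = -13*1 = -13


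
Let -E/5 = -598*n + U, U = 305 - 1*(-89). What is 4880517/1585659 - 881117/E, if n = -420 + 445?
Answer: -347315691281/38468087340 ≈ -9.0287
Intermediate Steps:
U = 394 (U = 305 + 89 = 394)
n = 25
E = 72780 (E = -5*(-598*25 + 394) = -5*(-14950 + 394) = -5*(-14556) = 72780)
4880517/1585659 - 881117/E = 4880517/1585659 - 881117/72780 = 4880517*(1/1585659) - 881117*1/72780 = 1626839/528553 - 881117/72780 = -347315691281/38468087340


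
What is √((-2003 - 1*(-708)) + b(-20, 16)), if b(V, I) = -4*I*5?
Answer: I*√1615 ≈ 40.187*I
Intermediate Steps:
b(V, I) = -20*I
√((-2003 - 1*(-708)) + b(-20, 16)) = √((-2003 - 1*(-708)) - 20*16) = √((-2003 + 708) - 320) = √(-1295 - 320) = √(-1615) = I*√1615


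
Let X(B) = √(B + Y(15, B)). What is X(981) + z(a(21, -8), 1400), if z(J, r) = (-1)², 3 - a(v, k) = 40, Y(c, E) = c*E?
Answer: 1 + 12*√109 ≈ 126.28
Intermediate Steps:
Y(c, E) = E*c
a(v, k) = -37 (a(v, k) = 3 - 1*40 = 3 - 40 = -37)
z(J, r) = 1
X(B) = 4*√B (X(B) = √(B + B*15) = √(B + 15*B) = √(16*B) = 4*√B)
X(981) + z(a(21, -8), 1400) = 4*√981 + 1 = 4*(3*√109) + 1 = 12*√109 + 1 = 1 + 12*√109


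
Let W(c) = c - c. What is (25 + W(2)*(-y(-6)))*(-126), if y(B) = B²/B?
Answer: -3150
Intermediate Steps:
y(B) = B
W(c) = 0
(25 + W(2)*(-y(-6)))*(-126) = (25 + 0*(-1*(-6)))*(-126) = (25 + 0*6)*(-126) = (25 + 0)*(-126) = 25*(-126) = -3150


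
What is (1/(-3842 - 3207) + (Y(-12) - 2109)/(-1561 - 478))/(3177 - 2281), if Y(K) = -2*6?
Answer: 7474445/6439064128 ≈ 0.0011608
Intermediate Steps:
Y(K) = -12
(1/(-3842 - 3207) + (Y(-12) - 2109)/(-1561 - 478))/(3177 - 2281) = (1/(-3842 - 3207) + (-12 - 2109)/(-1561 - 478))/(3177 - 2281) = (1/(-7049) - 2121/(-2039))/896 = (-1/7049 - 2121*(-1/2039))*(1/896) = (-1/7049 + 2121/2039)*(1/896) = (14948890/14372911)*(1/896) = 7474445/6439064128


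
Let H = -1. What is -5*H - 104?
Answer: -99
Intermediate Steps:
-5*H - 104 = -5*(-1) - 104 = 5 - 104 = -99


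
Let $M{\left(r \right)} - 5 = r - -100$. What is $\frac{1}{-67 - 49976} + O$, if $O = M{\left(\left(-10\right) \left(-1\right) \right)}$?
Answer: $\frac{5754944}{50043} \approx 115.0$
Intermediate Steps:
$M{\left(r \right)} = 105 + r$ ($M{\left(r \right)} = 5 + \left(r - -100\right) = 5 + \left(r + 100\right) = 5 + \left(100 + r\right) = 105 + r$)
$O = 115$ ($O = 105 - -10 = 105 + 10 = 115$)
$\frac{1}{-67 - 49976} + O = \frac{1}{-67 - 49976} + 115 = \frac{1}{-50043} + 115 = - \frac{1}{50043} + 115 = \frac{5754944}{50043}$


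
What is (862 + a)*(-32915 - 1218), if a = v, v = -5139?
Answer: 145986841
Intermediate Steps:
a = -5139
(862 + a)*(-32915 - 1218) = (862 - 5139)*(-32915 - 1218) = -4277*(-34133) = 145986841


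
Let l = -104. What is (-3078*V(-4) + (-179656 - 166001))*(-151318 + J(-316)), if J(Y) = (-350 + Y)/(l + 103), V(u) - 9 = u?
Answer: 54392452644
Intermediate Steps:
V(u) = 9 + u
J(Y) = 350 - Y (J(Y) = (-350 + Y)/(-104 + 103) = (-350 + Y)/(-1) = (-350 + Y)*(-1) = 350 - Y)
(-3078*V(-4) + (-179656 - 166001))*(-151318 + J(-316)) = (-3078*(9 - 4) + (-179656 - 166001))*(-151318 + (350 - 1*(-316))) = (-3078*5 - 345657)*(-151318 + (350 + 316)) = (-15390 - 345657)*(-151318 + 666) = -361047*(-150652) = 54392452644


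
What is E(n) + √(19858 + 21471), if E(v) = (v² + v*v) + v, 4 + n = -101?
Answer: 21945 + √41329 ≈ 22148.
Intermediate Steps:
n = -105 (n = -4 - 101 = -105)
E(v) = v + 2*v² (E(v) = (v² + v²) + v = 2*v² + v = v + 2*v²)
E(n) + √(19858 + 21471) = -105*(1 + 2*(-105)) + √(19858 + 21471) = -105*(1 - 210) + √41329 = -105*(-209) + √41329 = 21945 + √41329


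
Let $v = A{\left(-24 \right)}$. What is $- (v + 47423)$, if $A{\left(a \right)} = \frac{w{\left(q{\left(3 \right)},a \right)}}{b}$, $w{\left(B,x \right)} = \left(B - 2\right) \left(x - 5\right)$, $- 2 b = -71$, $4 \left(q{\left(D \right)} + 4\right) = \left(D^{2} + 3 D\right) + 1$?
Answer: $- \frac{6734211}{142} \approx -47424.0$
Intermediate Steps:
$q{\left(D \right)} = - \frac{15}{4} + \frac{D^{2}}{4} + \frac{3 D}{4}$ ($q{\left(D \right)} = -4 + \frac{\left(D^{2} + 3 D\right) + 1}{4} = -4 + \frac{1 + D^{2} + 3 D}{4} = -4 + \left(\frac{1}{4} + \frac{D^{2}}{4} + \frac{3 D}{4}\right) = - \frac{15}{4} + \frac{D^{2}}{4} + \frac{3 D}{4}$)
$b = \frac{71}{2}$ ($b = \left(- \frac{1}{2}\right) \left(-71\right) = \frac{71}{2} \approx 35.5$)
$w{\left(B,x \right)} = \left(-5 + x\right) \left(-2 + B\right)$ ($w{\left(B,x \right)} = \left(-2 + B\right) \left(-5 + x\right) = \left(-5 + x\right) \left(-2 + B\right)$)
$A{\left(a \right)} = \frac{25}{142} - \frac{5 a}{142}$ ($A{\left(a \right)} = \frac{10 - 5 \left(- \frac{15}{4} + \frac{3^{2}}{4} + \frac{3}{4} \cdot 3\right) - 2 a + \left(- \frac{15}{4} + \frac{3^{2}}{4} + \frac{3}{4} \cdot 3\right) a}{\frac{71}{2}} = \left(10 - 5 \left(- \frac{15}{4} + \frac{1}{4} \cdot 9 + \frac{9}{4}\right) - 2 a + \left(- \frac{15}{4} + \frac{1}{4} \cdot 9 + \frac{9}{4}\right) a\right) \frac{2}{71} = \left(10 - 5 \left(- \frac{15}{4} + \frac{9}{4} + \frac{9}{4}\right) - 2 a + \left(- \frac{15}{4} + \frac{9}{4} + \frac{9}{4}\right) a\right) \frac{2}{71} = \left(10 - \frac{15}{4} - 2 a + \frac{3 a}{4}\right) \frac{2}{71} = \left(\frac{25}{4} - \frac{5 a}{4}\right) \frac{2}{71} = \frac{25}{142} - \frac{5 a}{142}$)
$v = \frac{145}{142}$ ($v = \frac{25}{142} - - \frac{60}{71} = \frac{25}{142} + \frac{60}{71} = \frac{145}{142} \approx 1.0211$)
$- (v + 47423) = - (\frac{145}{142} + 47423) = \left(-1\right) \frac{6734211}{142} = - \frac{6734211}{142}$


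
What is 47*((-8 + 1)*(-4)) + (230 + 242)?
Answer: 1788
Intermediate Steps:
47*((-8 + 1)*(-4)) + (230 + 242) = 47*(-7*(-4)) + 472 = 47*28 + 472 = 1316 + 472 = 1788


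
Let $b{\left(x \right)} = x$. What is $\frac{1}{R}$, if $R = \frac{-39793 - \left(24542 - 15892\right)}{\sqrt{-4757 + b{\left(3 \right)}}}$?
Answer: $- \frac{i \sqrt{4754}}{48443} \approx - 0.0014233 i$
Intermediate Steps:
$R = \frac{48443 i \sqrt{4754}}{4754}$ ($R = \frac{-39793 - \left(24542 - 15892\right)}{\sqrt{-4757 + 3}} = \frac{-39793 - 8650}{\sqrt{-4754}} = \frac{-39793 - 8650}{i \sqrt{4754}} = - 48443 \left(- \frac{i \sqrt{4754}}{4754}\right) = \frac{48443 i \sqrt{4754}}{4754} \approx 702.59 i$)
$\frac{1}{R} = \frac{1}{\frac{48443}{4754} i \sqrt{4754}} = - \frac{i \sqrt{4754}}{48443}$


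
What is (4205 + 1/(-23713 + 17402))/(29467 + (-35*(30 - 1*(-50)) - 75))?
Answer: 4422959/27970352 ≈ 0.15813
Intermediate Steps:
(4205 + 1/(-23713 + 17402))/(29467 + (-35*(30 - 1*(-50)) - 75)) = (4205 + 1/(-6311))/(29467 + (-35*(30 + 50) - 75)) = (4205 - 1/6311)/(29467 + (-35*80 - 75)) = 26537754/(6311*(29467 + (-2800 - 75))) = 26537754/(6311*(29467 - 2875)) = (26537754/6311)/26592 = (26537754/6311)*(1/26592) = 4422959/27970352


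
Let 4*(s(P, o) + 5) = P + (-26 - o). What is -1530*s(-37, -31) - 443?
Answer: 19447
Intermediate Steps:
s(P, o) = -23/2 - o/4 + P/4 (s(P, o) = -5 + (P + (-26 - o))/4 = -5 + (-26 + P - o)/4 = -5 + (-13/2 - o/4 + P/4) = -23/2 - o/4 + P/4)
-1530*s(-37, -31) - 443 = -1530*(-23/2 - ¼*(-31) + (¼)*(-37)) - 443 = -1530*(-23/2 + 31/4 - 37/4) - 443 = -1530*(-13) - 443 = 19890 - 443 = 19447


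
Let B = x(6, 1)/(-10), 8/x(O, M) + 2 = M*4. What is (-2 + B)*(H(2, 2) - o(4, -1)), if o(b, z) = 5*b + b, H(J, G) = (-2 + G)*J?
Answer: 288/5 ≈ 57.600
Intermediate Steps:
x(O, M) = 8/(-2 + 4*M) (x(O, M) = 8/(-2 + M*4) = 8/(-2 + 4*M))
H(J, G) = J*(-2 + G)
o(b, z) = 6*b
B = -2/5 (B = (4/(-1 + 2*1))/(-10) = (4/(-1 + 2))*(-1/10) = (4/1)*(-1/10) = (4*1)*(-1/10) = 4*(-1/10) = -2/5 ≈ -0.40000)
(-2 + B)*(H(2, 2) - o(4, -1)) = (-2 - 2/5)*(2*(-2 + 2) - 6*4) = -12*(2*0 - 1*24)/5 = -12*(0 - 24)/5 = -12/5*(-24) = 288/5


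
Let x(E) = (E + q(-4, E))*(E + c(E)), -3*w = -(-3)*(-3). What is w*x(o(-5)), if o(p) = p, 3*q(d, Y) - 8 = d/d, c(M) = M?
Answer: 60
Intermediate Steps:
q(d, Y) = 3 (q(d, Y) = 8/3 + (d/d)/3 = 8/3 + (1/3)*1 = 8/3 + 1/3 = 3)
w = 3 (w = -(-1)*(-1*(-3)) = -(-1)*3 = -1/3*(-9) = 3)
x(E) = 2*E*(3 + E) (x(E) = (E + 3)*(E + E) = (3 + E)*(2*E) = 2*E*(3 + E))
w*x(o(-5)) = 3*(2*(-5)*(3 - 5)) = 3*(2*(-5)*(-2)) = 3*20 = 60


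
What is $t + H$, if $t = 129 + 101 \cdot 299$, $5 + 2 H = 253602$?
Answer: $\frac{314253}{2} \approx 1.5713 \cdot 10^{5}$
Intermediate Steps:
$H = \frac{253597}{2}$ ($H = - \frac{5}{2} + \frac{1}{2} \cdot 253602 = - \frac{5}{2} + 126801 = \frac{253597}{2} \approx 1.268 \cdot 10^{5}$)
$t = 30328$ ($t = 129 + 30199 = 30328$)
$t + H = 30328 + \frac{253597}{2} = \frac{314253}{2}$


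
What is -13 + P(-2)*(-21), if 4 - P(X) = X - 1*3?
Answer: -202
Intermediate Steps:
P(X) = 7 - X (P(X) = 4 - (X - 1*3) = 4 - (X - 3) = 4 - (-3 + X) = 4 + (3 - X) = 7 - X)
-13 + P(-2)*(-21) = -13 + (7 - 1*(-2))*(-21) = -13 + (7 + 2)*(-21) = -13 + 9*(-21) = -13 - 189 = -202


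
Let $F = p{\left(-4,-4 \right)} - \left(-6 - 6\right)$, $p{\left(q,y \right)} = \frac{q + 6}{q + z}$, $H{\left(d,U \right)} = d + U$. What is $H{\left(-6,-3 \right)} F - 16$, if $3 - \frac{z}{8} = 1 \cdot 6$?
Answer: $- \frac{1727}{14} \approx -123.36$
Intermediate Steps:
$z = -24$ ($z = 24 - 8 \cdot 1 \cdot 6 = 24 - 48 = -24$)
$H{\left(d,U \right)} = U + d$
$p{\left(q,y \right)} = \frac{6 + q}{-24 + q}$ ($p{\left(q,y \right)} = \frac{q + 6}{q - 24} = \frac{6 + q}{-24 + q}$)
$F = \frac{167}{14}$ ($F = \frac{6 - 4}{-24 - 4} - \left(-6 - 6\right) = \frac{1}{-28} \cdot 2 - \left(-6 - 6\right) = \left(- \frac{1}{28}\right) 2 - -12 = - \frac{1}{14} + 12 = \frac{167}{14} \approx 11.929$)
$H{\left(-6,-3 \right)} F - 16 = \left(-3 - 6\right) \frac{167}{14} - 16 = \left(-9\right) \frac{167}{14} - 16 = - \frac{1503}{14} - 16 = - \frac{1727}{14}$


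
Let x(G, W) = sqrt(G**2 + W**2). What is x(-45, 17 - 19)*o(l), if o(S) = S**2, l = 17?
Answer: 289*sqrt(2029) ≈ 13018.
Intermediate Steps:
x(-45, 17 - 19)*o(l) = sqrt((-45)**2 + (17 - 19)**2)*17**2 = sqrt(2025 + (-2)**2)*289 = sqrt(2025 + 4)*289 = sqrt(2029)*289 = 289*sqrt(2029)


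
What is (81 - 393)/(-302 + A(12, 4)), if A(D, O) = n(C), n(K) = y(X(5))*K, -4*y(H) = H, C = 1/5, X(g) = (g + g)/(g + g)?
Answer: 6240/6041 ≈ 1.0329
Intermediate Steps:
X(g) = 1 (X(g) = (2*g)/((2*g)) = (2*g)*(1/(2*g)) = 1)
C = ⅕ ≈ 0.20000
y(H) = -H/4
n(K) = -K/4 (n(K) = (-¼*1)*K = -K/4)
A(D, O) = -1/20 (A(D, O) = -¼*⅕ = -1/20)
(81 - 393)/(-302 + A(12, 4)) = (81 - 393)/(-302 - 1/20) = -312/(-6041/20) = -312*(-20/6041) = 6240/6041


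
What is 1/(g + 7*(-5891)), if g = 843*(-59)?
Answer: -1/90974 ≈ -1.0992e-5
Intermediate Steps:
g = -49737
1/(g + 7*(-5891)) = 1/(-49737 + 7*(-5891)) = 1/(-49737 - 41237) = 1/(-90974) = -1/90974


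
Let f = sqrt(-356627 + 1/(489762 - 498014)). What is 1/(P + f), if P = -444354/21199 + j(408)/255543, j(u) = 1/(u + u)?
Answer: -2923843677049901214030610512/49806884336966395042169824975823 - 33807355991542871710848*I*sqrt(6071173828315)/49806884336966395042169824975823 ≈ -5.8704e-5 - 0.0016725*I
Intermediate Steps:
j(u) = 1/(2*u)
P = -5450474601409/260028290736 (P = -444354/21199 + ((1/2)/408)/255543 = -444354*1/21199 + ((1/2)*(1/408))*(1/255543) = -444354/21199 + (1/816)*(1/255543) = -444354/21199 + 1/208523088 = -5450474601409/260028290736 ≈ -20.961)
f = I*sqrt(6071173828315)/4126 (f = sqrt(-356627 + 1/(-8252)) = sqrt(-356627 - 1/8252) = sqrt(-2942886005/8252) = I*sqrt(6071173828315)/4126 ≈ 597.18*I)
1/(P + f) = 1/(-5450474601409/260028290736 + I*sqrt(6071173828315)/4126)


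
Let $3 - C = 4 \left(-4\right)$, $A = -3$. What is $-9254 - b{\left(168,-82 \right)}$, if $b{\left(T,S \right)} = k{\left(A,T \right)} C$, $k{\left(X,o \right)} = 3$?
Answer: $-9311$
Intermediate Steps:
$C = 19$ ($C = 3 - 4 \left(-4\right) = 3 - -16 = 3 + 16 = 19$)
$b{\left(T,S \right)} = 57$ ($b{\left(T,S \right)} = 3 \cdot 19 = 57$)
$-9254 - b{\left(168,-82 \right)} = -9254 - 57 = -9311$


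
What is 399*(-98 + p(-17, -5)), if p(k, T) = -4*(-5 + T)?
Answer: -23142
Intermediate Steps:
p(k, T) = 20 - 4*T
399*(-98 + p(-17, -5)) = 399*(-98 + (20 - 4*(-5))) = 399*(-98 + (20 + 20)) = 399*(-98 + 40) = 399*(-58) = -23142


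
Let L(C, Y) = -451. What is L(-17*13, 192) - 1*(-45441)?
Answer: 44990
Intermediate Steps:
L(-17*13, 192) - 1*(-45441) = -451 - 1*(-45441) = -451 + 45441 = 44990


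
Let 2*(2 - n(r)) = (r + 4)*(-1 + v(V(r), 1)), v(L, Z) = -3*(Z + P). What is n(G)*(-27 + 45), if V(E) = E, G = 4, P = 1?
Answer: 540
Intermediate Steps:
v(L, Z) = -3 - 3*Z (v(L, Z) = -3*(Z + 1) = -3*(1 + Z) = -3 - 3*Z)
n(r) = 16 + 7*r/2 (n(r) = 2 - (r + 4)*(-1 + (-3 - 3*1))/2 = 2 - (4 + r)*(-1 + (-3 - 3))/2 = 2 - (4 + r)*(-1 - 6)/2 = 2 - (4 + r)*(-7)/2 = 2 - (-28 - 7*r)/2 = 2 + (14 + 7*r/2) = 16 + 7*r/2)
n(G)*(-27 + 45) = (16 + (7/2)*4)*(-27 + 45) = (16 + 14)*18 = 30*18 = 540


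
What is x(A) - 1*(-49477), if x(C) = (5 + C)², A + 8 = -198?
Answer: 89878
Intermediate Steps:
A = -206 (A = -8 - 198 = -206)
x(A) - 1*(-49477) = (5 - 206)² - 1*(-49477) = (-201)² + 49477 = 40401 + 49477 = 89878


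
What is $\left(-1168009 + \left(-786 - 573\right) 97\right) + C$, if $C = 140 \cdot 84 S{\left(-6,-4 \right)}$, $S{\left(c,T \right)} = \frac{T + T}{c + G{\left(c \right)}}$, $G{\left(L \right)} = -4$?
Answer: $-1290424$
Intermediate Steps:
$S{\left(c,T \right)} = \frac{2 T}{-4 + c}$ ($S{\left(c,T \right)} = \frac{T + T}{c - 4} = \frac{2 T}{-4 + c}$)
$C = 9408$ ($C = 140 \cdot 84 \cdot 2 \left(-4\right) \frac{1}{-4 - 6} = 11760 \cdot 2 \left(-4\right) \frac{1}{-10} = 11760 \cdot 2 \left(-4\right) \left(- \frac{1}{10}\right) = 11760 \cdot \frac{4}{5} = 9408$)
$\left(-1168009 + \left(-786 - 573\right) 97\right) + C = \left(-1168009 + \left(-786 - 573\right) 97\right) + 9408 = \left(-1168009 - 131823\right) + 9408 = -1299832 + 9408 = -1290424$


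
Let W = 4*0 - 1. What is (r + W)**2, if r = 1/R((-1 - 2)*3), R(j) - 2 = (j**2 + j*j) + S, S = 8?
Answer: 29241/29584 ≈ 0.98841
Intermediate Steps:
R(j) = 10 + 2*j**2 (R(j) = 2 + ((j**2 + j*j) + 8) = 2 + ((j**2 + j**2) + 8) = 2 + (2*j**2 + 8) = 2 + (8 + 2*j**2) = 10 + 2*j**2)
W = -1 (W = 0 - 1 = -1)
r = 1/172 (r = 1/(10 + 2*((-1 - 2)*3)**2) = 1/(10 + 2*(-3*3)**2) = 1/(10 + 2*(-9)**2) = 1/(10 + 2*81) = 1/(10 + 162) = 1/172 ≈ 0.0058140)
(r + W)**2 = (1/172 - 1)**2 = (-171/172)**2 = 29241/29584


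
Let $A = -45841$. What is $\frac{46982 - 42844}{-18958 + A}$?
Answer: $- \frac{4138}{64799} \approx -0.063859$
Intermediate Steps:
$\frac{46982 - 42844}{-18958 + A} = \frac{46982 - 42844}{-18958 - 45841} = \frac{4138}{-64799} = 4138 \left(- \frac{1}{64799}\right) = - \frac{4138}{64799}$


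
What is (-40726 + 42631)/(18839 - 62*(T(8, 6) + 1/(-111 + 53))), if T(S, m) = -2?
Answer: 55245/549958 ≈ 0.10045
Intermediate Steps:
(-40726 + 42631)/(18839 - 62*(T(8, 6) + 1/(-111 + 53))) = (-40726 + 42631)/(18839 - 62*(-2 + 1/(-111 + 53))) = 1905/(18839 - 62*(-2 + 1/(-58))) = 1905/(18839 - 62*(-2 - 1/58)) = 1905/(18839 - 62*(-117/58)) = 1905/(18839 + 3627/29) = 1905/(549958/29) = 1905*(29/549958) = 55245/549958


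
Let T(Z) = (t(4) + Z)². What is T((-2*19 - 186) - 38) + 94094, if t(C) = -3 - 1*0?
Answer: 164319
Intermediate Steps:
t(C) = -3 (t(C) = -3 + 0 = -3)
T(Z) = (-3 + Z)²
T((-2*19 - 186) - 38) + 94094 = (-3 + ((-2*19 - 186) - 38))² + 94094 = (-3 + ((-38 - 186) - 38))² + 94094 = (-3 + (-224 - 38))² + 94094 = (-3 - 262)² + 94094 = (-265)² + 94094 = 70225 + 94094 = 164319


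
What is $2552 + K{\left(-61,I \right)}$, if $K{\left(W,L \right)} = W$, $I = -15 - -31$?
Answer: $2491$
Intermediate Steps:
$I = 16$ ($I = -15 + 31 = 16$)
$2552 + K{\left(-61,I \right)} = 2552 - 61 = 2491$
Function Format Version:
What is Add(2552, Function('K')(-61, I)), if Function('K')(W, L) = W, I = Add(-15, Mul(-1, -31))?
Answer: 2491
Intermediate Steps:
I = 16 (I = Add(-15, 31) = 16)
Add(2552, Function('K')(-61, I)) = Add(2552, -61) = 2491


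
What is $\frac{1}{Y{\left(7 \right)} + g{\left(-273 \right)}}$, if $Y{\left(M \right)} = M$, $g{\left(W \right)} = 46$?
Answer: $\frac{1}{53} \approx 0.018868$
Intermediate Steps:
$\frac{1}{Y{\left(7 \right)} + g{\left(-273 \right)}} = \frac{1}{7 + 46} = \frac{1}{53}$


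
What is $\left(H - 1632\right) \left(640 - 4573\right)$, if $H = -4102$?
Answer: $22551822$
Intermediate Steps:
$\left(H - 1632\right) \left(640 - 4573\right) = \left(-4102 - 1632\right) \left(640 - 4573\right) = \left(-5734\right) \left(-3933\right) = 22551822$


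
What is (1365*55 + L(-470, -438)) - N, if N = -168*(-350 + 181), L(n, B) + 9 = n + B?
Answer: 45766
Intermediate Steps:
L(n, B) = -9 + B + n (L(n, B) = -9 + (n + B) = -9 + (B + n) = -9 + B + n)
N = 28392 (N = -168*(-169) = 28392)
(1365*55 + L(-470, -438)) - N = (1365*55 + (-9 - 438 - 470)) - 1*28392 = (75075 - 917) - 28392 = 74158 - 28392 = 45766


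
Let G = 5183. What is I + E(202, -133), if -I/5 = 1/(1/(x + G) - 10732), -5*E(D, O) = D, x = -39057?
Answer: -73433378488/1817678845 ≈ -40.400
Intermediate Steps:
E(D, O) = -D/5
I = 169370/363535769 (I = -5/(1/(-39057 + 5183) - 10732) = -5/(1/(-33874) - 10732) = -5/(-1/33874 - 10732) = -5/(-363535769/33874) = -5*(-33874/363535769) = 169370/363535769 ≈ 0.00046590)
I + E(202, -133) = 169370/363535769 - ⅕*202 = 169370/363535769 - 202/5 = -73433378488/1817678845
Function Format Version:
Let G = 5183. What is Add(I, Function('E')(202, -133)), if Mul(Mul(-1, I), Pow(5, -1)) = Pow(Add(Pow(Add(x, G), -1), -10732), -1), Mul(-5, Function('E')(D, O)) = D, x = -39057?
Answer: Rational(-73433378488, 1817678845) ≈ -40.400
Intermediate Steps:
Function('E')(D, O) = Mul(Rational(-1, 5), D)
I = Rational(169370, 363535769) (I = Mul(-5, Pow(Add(Pow(Add(-39057, 5183), -1), -10732), -1)) = Mul(-5, Pow(Add(Pow(-33874, -1), -10732), -1)) = Mul(-5, Pow(Add(Rational(-1, 33874), -10732), -1)) = Mul(-5, Pow(Rational(-363535769, 33874), -1)) = Mul(-5, Rational(-33874, 363535769)) = Rational(169370, 363535769) ≈ 0.00046590)
Add(I, Function('E')(202, -133)) = Add(Rational(169370, 363535769), Mul(Rational(-1, 5), 202)) = Add(Rational(169370, 363535769), Rational(-202, 5)) = Rational(-73433378488, 1817678845)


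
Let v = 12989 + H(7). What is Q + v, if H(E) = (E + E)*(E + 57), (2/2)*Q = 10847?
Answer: 24732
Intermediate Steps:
Q = 10847
H(E) = 2*E*(57 + E) (H(E) = (2*E)*(57 + E) = 2*E*(57 + E))
v = 13885 (v = 12989 + 2*7*(57 + 7) = 12989 + 2*7*64 = 12989 + 896 = 13885)
Q + v = 10847 + 13885 = 24732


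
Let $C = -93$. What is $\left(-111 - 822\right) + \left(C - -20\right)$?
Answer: $-1006$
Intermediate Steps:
$\left(-111 - 822\right) + \left(C - -20\right) = \left(-111 - 822\right) - 73 = -933 + \left(-93 + 20\right) = -933 - 73 = -1006$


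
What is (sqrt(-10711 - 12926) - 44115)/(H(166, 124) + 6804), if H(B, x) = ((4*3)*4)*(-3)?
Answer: -2941/444 + I*sqrt(23637)/6660 ≈ -6.6239 + 0.023085*I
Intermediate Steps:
H(B, x) = -144 (H(B, x) = (12*4)*(-3) = 48*(-3) = -144)
(sqrt(-10711 - 12926) - 44115)/(H(166, 124) + 6804) = (sqrt(-10711 - 12926) - 44115)/(-144 + 6804) = (sqrt(-23637) - 44115)/6660 = (I*sqrt(23637) - 44115)*(1/6660) = (-44115 + I*sqrt(23637))*(1/6660) = -2941/444 + I*sqrt(23637)/6660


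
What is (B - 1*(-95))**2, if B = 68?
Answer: 26569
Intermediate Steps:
(B - 1*(-95))**2 = (68 - 1*(-95))**2 = (68 + 95)**2 = 163**2 = 26569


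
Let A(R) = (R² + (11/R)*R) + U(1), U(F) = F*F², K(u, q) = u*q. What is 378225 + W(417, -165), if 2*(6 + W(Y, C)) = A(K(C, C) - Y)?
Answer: 359712657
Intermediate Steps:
K(u, q) = q*u
U(F) = F³
A(R) = 12 + R² (A(R) = (R² + (11/R)*R) + 1³ = (R² + 11) + 1 = (11 + R²) + 1 = 12 + R²)
W(Y, C) = (C² - Y)²/2 (W(Y, C) = -6 + (12 + (C*C - Y)²)/2 = -6 + (12 + (C² - Y)²)/2 = -6 + (6 + (C² - Y)²/2) = (C² - Y)²/2)
378225 + W(417, -165) = 378225 + ((-165)² - 1*417)²/2 = 378225 + (27225 - 417)²/2 = 378225 + (½)*26808² = 378225 + (½)*718668864 = 378225 + 359334432 = 359712657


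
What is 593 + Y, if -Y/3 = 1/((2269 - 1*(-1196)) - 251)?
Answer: 1905899/3214 ≈ 593.00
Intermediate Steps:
Y = -3/3214 (Y = -3/((2269 - 1*(-1196)) - 251) = -3/((2269 + 1196) - 251) = -3/(3465 - 251) = -3/3214 ≈ -0.00093342)
593 + Y = 593 - 3/3214 = 1905899/3214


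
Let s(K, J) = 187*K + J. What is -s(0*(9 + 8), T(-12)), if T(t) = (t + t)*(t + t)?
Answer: -576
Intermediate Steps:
T(t) = 4*t**2 (T(t) = (2*t)*(2*t) = 4*t**2)
s(K, J) = J + 187*K
-s(0*(9 + 8), T(-12)) = -(4*(-12)**2 + 187*(0*(9 + 8))) = -(4*144 + 187*(0*17)) = -(576 + 187*0) = -(576 + 0) = -1*576 = -576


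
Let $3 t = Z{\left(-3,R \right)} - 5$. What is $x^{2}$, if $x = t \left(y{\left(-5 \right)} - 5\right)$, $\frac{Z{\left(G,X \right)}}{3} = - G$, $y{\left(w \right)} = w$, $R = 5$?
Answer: $\frac{1600}{9} \approx 177.78$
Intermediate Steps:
$Z{\left(G,X \right)} = - 3 G$ ($Z{\left(G,X \right)} = 3 \left(- G\right) = - 3 G$)
$t = \frac{4}{3}$ ($t = \frac{\left(-3\right) \left(-3\right) - 5}{3} = \frac{9 - 5}{3} = \frac{1}{3} \cdot 4 = \frac{4}{3} \approx 1.3333$)
$x = - \frac{40}{3}$ ($x = \frac{4 \left(-5 - 5\right)}{3} = \frac{4}{3} \left(-10\right) = - \frac{40}{3} \approx -13.333$)
$x^{2} = \left(- \frac{40}{3}\right)^{2} = \frac{1600}{9}$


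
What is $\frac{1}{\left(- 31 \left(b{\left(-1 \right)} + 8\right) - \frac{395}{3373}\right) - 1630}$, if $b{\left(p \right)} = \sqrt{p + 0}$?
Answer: $- \frac{21367580597}{40141752063290} + \frac{352690999 i}{40141752063290} \approx -0.0005323 + 8.7861 \cdot 10^{-6} i$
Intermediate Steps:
$b{\left(p \right)} = \sqrt{p}$
$\frac{1}{\left(- 31 \left(b{\left(-1 \right)} + 8\right) - \frac{395}{3373}\right) - 1630} = \frac{1}{\left(- 31 \left(\sqrt{-1} + 8\right) - \frac{395}{3373}\right) - 1630} = \frac{1}{\left(- 31 \left(i + 8\right) - 395 \cdot \frac{1}{3373}\right) - 1630} = \frac{1}{\left(- 31 \left(8 + i\right) - \frac{395}{3373}\right) - 1630} = \frac{1}{\left(\left(-248 - 31 i\right) - \frac{395}{3373}\right) - 1630} = \frac{1}{\left(- \frac{836899}{3373} - 31 i\right) - 1630} = \frac{1}{- \frac{6334889}{3373} - 31 i} = \frac{11377129 \left(- \frac{6334889}{3373} + 31 i\right)}{40141752063290}$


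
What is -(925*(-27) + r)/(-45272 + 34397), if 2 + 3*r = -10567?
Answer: -28498/10875 ≈ -2.6205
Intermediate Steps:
r = -3523 (r = -2/3 + (1/3)*(-10567) = -2/3 - 10567/3 = -3523)
-(925*(-27) + r)/(-45272 + 34397) = -(925*(-27) - 3523)/(-45272 + 34397) = -(-24975 - 3523)/(-10875) = -(-28498)*(-1)/10875 = -1*28498/10875 = -28498/10875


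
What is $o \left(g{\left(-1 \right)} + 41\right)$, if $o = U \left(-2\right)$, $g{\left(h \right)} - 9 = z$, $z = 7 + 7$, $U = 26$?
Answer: $-3328$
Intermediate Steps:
$z = 14$
$g{\left(h \right)} = 23$ ($g{\left(h \right)} = 9 + 14 = 23$)
$o = -52$ ($o = 26 \left(-2\right) = -52$)
$o \left(g{\left(-1 \right)} + 41\right) = - 52 \left(23 + 41\right) = \left(-52\right) 64 = -3328$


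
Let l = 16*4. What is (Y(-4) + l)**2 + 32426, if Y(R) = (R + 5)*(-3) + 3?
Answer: 36522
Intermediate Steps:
l = 64
Y(R) = -12 - 3*R (Y(R) = (5 + R)*(-3) + 3 = (-15 - 3*R) + 3 = -12 - 3*R)
(Y(-4) + l)**2 + 32426 = ((-12 - 3*(-4)) + 64)**2 + 32426 = ((-12 + 12) + 64)**2 + 32426 = (0 + 64)**2 + 32426 = 64**2 + 32426 = 4096 + 32426 = 36522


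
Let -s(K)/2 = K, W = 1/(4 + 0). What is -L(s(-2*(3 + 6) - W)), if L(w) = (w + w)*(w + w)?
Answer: -5329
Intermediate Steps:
W = ¼ (W = 1/4 = ¼ ≈ 0.25000)
s(K) = -2*K
L(w) = 4*w² (L(w) = (2*w)*(2*w) = 4*w²)
-L(s(-2*(3 + 6) - W)) = -4*(-2*(-2*(3 + 6) - 1*¼))² = -4*(-2*(-2*9 - ¼))² = -4*(-2*(-18 - ¼))² = -4*(-2*(-73/4))² = -4*(73/2)² = -4*5329/4 = -1*5329 = -5329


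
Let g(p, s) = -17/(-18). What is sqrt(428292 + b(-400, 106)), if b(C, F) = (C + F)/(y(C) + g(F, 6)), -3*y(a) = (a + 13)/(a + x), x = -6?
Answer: 3*sqrt(62320721810)/1145 ≈ 654.08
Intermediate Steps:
g(p, s) = 17/18 (g(p, s) = -17*(-1/18) = 17/18)
y(a) = -(13 + a)/(3*(-6 + a)) (y(a) = -(a + 13)/(3*(a - 6)) = -(13 + a)/(3*(-6 + a)))
b(C, F) = (C + F)/(17/18 + (-13 - C)/(3*(-6 + C))) (b(C, F) = (C + F)/((-13 - C)/(3*(-6 + C)) + 17/18) = (C + F)/(17/18 + (-13 - C)/(3*(-6 + C))))
sqrt(428292 + b(-400, 106)) = sqrt(428292 + 18*(-6 - 400)*(-400 + 106)/(-180 + 11*(-400))) = sqrt(428292 + 18*(-406)*(-294)/(-180 - 4400)) = sqrt(428292 + 18*(-406)*(-294)/(-4580)) = sqrt(428292 + 18*(-1/4580)*(-406)*(-294)) = sqrt(428292 - 537138/1145) = sqrt(489857202/1145) = 3*sqrt(62320721810)/1145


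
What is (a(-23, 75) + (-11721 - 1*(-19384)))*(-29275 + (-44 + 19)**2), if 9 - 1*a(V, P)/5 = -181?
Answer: -246762450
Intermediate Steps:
a(V, P) = 950 (a(V, P) = 45 - 5*(-181) = 45 + 905 = 950)
(a(-23, 75) + (-11721 - 1*(-19384)))*(-29275 + (-44 + 19)**2) = (950 + (-11721 - 1*(-19384)))*(-29275 + (-44 + 19)**2) = (950 + (-11721 + 19384))*(-29275 + (-25)**2) = (950 + 7663)*(-29275 + 625) = 8613*(-28650) = -246762450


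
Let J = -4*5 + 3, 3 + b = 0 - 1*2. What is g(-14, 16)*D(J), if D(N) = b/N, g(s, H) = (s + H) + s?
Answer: -60/17 ≈ -3.5294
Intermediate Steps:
g(s, H) = H + 2*s (g(s, H) = (H + s) + s = H + 2*s)
b = -5 (b = -3 + (0 - 1*2) = -3 + (0 - 2) = -3 - 2 = -5)
J = -17 (J = -20 + 3 = -17)
D(N) = -5/N
g(-14, 16)*D(J) = (16 + 2*(-14))*(-5/(-17)) = (16 - 28)*(-5*(-1/17)) = -12*5/17 = -60/17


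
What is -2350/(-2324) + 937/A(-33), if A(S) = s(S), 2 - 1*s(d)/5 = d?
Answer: 184917/29050 ≈ 6.3655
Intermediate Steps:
s(d) = 10 - 5*d
A(S) = 10 - 5*S
-2350/(-2324) + 937/A(-33) = -2350/(-2324) + 937/(10 - 5*(-33)) = -2350*(-1/2324) + 937/(10 + 165) = 1175/1162 + 937/175 = 184917/29050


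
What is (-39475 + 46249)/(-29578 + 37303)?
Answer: 2258/2575 ≈ 0.87689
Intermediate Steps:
(-39475 + 46249)/(-29578 + 37303) = 6774/7725 = 6774*(1/7725) = 2258/2575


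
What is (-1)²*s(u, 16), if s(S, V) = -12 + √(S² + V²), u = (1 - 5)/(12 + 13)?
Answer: -12 + 4*√10001/25 ≈ 4.0008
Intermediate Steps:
u = -4/25 ≈ -0.16000
(-1)²*s(u, 16) = (-1)²*(-12 + √((-4/25)² + 16²)) = 1*(-12 + √(16/625 + 256)) = 1*(-12 + √(160016/625)) = 1*(-12 + 4*√10001/25) = -12 + 4*√10001/25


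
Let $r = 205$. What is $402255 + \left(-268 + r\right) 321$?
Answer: $382032$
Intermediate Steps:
$402255 + \left(-268 + r\right) 321 = 402255 + \left(-268 + 205\right) 321 = 402255 - 20223 = 382032$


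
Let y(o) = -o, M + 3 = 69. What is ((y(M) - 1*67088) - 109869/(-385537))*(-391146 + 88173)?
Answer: 7844044237657617/385537 ≈ 2.0346e+10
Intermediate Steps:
M = 66 (M = -3 + 69 = 66)
((y(M) - 1*67088) - 109869/(-385537))*(-391146 + 88173) = ((-1*66 - 1*67088) - 109869/(-385537))*(-391146 + 88173) = ((-66 - 67088) - 109869*(-1/385537))*(-302973) = (-67154 + 109869/385537)*(-302973) = -25890241829/385537*(-302973) = 7844044237657617/385537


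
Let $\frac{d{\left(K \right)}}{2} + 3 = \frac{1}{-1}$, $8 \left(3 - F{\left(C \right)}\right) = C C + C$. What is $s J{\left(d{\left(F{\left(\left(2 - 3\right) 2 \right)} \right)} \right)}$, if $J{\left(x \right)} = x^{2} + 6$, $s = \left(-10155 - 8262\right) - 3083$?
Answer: $-1505000$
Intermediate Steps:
$s = -21500$ ($s = -18417 - 3083 = -21500$)
$F{\left(C \right)} = 3 - \frac{C}{8} - \frac{C^{2}}{8}$ ($F{\left(C \right)} = 3 - \frac{C C + C}{8} = 3 - \frac{C^{2} + C}{8} = 3 - \frac{C + C^{2}}{8} = 3 - \left(\frac{C}{8} + \frac{C^{2}}{8}\right) = 3 - \frac{C}{8} - \frac{C^{2}}{8}$)
$d{\left(K \right)} = -8$ ($d{\left(K \right)} = -6 + \frac{2}{-1} = -6 + 2 \left(-1\right) = -6 - 2 = -8$)
$J{\left(x \right)} = 6 + x^{2}$
$s J{\left(d{\left(F{\left(\left(2 - 3\right) 2 \right)} \right)} \right)} = - 21500 \left(6 + \left(-8\right)^{2}\right) = - 21500 \left(6 + 64\right) = \left(-21500\right) 70 = -1505000$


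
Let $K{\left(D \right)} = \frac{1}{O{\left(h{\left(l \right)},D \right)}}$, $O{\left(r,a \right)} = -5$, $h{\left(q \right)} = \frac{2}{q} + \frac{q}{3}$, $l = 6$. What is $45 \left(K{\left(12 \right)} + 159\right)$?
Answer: $7146$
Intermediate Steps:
$h{\left(q \right)} = \frac{2}{q} + \frac{q}{3}$ ($h{\left(q \right)} = \frac{2}{q} + q \frac{1}{3} = \frac{2}{q} + \frac{q}{3}$)
$K{\left(D \right)} = - \frac{1}{5}$ ($K{\left(D \right)} = \frac{1}{-5} = - \frac{1}{5}$)
$45 \left(K{\left(12 \right)} + 159\right) = 45 \left(- \frac{1}{5} + 159\right) = 45 \cdot \frac{794}{5} = 7146$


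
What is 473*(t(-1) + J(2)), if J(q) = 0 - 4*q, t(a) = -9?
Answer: -8041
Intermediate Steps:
J(q) = -4*q
473*(t(-1) + J(2)) = 473*(-9 - 4*2) = 473*(-9 - 8) = 473*(-17) = -8041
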